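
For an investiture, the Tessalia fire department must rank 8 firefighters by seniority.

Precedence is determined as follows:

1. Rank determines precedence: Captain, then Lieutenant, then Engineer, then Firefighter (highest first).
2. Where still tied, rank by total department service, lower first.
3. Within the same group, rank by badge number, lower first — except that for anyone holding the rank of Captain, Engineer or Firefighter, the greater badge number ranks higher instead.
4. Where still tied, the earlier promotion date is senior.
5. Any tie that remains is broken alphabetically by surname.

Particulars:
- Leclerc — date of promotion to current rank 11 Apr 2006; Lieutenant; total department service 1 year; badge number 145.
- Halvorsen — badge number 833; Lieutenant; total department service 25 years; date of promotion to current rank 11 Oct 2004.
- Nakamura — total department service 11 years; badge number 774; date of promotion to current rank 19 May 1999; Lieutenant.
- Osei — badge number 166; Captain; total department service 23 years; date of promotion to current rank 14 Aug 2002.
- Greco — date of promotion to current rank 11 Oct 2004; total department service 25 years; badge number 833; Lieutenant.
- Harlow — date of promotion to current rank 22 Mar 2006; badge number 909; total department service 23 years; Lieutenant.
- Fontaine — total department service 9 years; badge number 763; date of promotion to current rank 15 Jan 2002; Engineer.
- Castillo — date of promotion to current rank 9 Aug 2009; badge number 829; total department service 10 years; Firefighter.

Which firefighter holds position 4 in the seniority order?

By rank: Osei (Captain); then Leclerc, Nakamura, Harlow, Greco and Halvorsen (Lieutenant); then Fontaine (Engineer); then Castillo (Firefighter).
Among Leclerc, Nakamura, Harlow, Greco and Halvorsen, by total department service (lower first): Leclerc (1 year) before Nakamura (11 years) before Harlow (23 years) before Greco and Halvorsen (25 years).
Greco and Halvorsen both have badge number 833, so the next rule applies.
Greco and Halvorsen both have date of promotion to current rank 11 Oct 2004, so the next rule applies.
Among Greco and Halvorsen, alphabetically by surname: Greco before Halvorsen.
Order: Osei, Leclerc, Nakamura, Harlow, Greco, Halvorsen, Fontaine, Castillo.

Harlow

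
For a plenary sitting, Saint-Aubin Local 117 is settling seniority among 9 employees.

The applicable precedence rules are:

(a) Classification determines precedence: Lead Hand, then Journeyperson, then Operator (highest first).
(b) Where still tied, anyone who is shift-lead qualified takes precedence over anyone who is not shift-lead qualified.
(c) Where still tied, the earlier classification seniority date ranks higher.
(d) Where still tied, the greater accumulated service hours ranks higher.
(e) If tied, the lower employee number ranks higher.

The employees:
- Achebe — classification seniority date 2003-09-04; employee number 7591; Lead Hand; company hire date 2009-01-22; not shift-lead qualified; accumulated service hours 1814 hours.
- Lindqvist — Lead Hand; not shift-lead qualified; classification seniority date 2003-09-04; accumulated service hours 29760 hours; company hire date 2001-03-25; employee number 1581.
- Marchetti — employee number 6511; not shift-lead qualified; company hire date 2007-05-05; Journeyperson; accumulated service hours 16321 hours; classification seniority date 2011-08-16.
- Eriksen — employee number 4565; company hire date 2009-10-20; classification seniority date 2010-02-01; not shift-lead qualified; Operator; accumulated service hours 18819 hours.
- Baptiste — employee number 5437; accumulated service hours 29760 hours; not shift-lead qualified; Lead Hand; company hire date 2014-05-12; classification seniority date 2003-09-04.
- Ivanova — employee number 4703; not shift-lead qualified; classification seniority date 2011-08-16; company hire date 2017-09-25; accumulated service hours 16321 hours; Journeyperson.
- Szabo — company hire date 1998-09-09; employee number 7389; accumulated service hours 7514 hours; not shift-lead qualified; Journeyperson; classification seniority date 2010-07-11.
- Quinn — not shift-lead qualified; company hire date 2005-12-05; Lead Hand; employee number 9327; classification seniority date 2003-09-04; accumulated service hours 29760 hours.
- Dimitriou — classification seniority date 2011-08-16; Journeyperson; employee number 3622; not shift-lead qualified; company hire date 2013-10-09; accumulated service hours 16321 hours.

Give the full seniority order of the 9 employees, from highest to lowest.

Lindqvist, Baptiste, Quinn, Achebe, Szabo, Dimitriou, Ivanova, Marchetti, Eriksen

By classification: Lindqvist, Baptiste, Quinn and Achebe (Lead Hand); then Szabo, Dimitriou, Ivanova and Marchetti (Journeyperson); then Eriksen (Operator).
Lindqvist, Baptiste, Quinn and Achebe are each not shift-lead qualified, so the next rule applies.
Lindqvist, Baptiste, Quinn and Achebe all have classification seniority date 2003-09-04, so the next rule applies.
Among Lindqvist, Baptiste, Quinn and Achebe, by accumulated service hours (higher first): Lindqvist, Baptiste and Quinn (29760 hours) before Achebe (1814 hours).
Among Lindqvist, Baptiste and Quinn, by employee number (lower first): Lindqvist (1581) before Baptiste (5437) before Quinn (9327).
Szabo, Dimitriou, Ivanova and Marchetti are each not shift-lead qualified, so the next rule applies.
Among Szabo, Dimitriou, Ivanova and Marchetti, by classification seniority date (earlier first): Szabo (2010-07-11) before Dimitriou, Ivanova and Marchetti (2011-08-16).
Dimitriou, Ivanova and Marchetti all have accumulated service hours 16321 hours, so the next rule applies.
Among Dimitriou, Ivanova and Marchetti, by employee number (lower first): Dimitriou (3622) before Ivanova (4703) before Marchetti (6511).
Full order: Lindqvist, Baptiste, Quinn, Achebe, Szabo, Dimitriou, Ivanova, Marchetti, Eriksen.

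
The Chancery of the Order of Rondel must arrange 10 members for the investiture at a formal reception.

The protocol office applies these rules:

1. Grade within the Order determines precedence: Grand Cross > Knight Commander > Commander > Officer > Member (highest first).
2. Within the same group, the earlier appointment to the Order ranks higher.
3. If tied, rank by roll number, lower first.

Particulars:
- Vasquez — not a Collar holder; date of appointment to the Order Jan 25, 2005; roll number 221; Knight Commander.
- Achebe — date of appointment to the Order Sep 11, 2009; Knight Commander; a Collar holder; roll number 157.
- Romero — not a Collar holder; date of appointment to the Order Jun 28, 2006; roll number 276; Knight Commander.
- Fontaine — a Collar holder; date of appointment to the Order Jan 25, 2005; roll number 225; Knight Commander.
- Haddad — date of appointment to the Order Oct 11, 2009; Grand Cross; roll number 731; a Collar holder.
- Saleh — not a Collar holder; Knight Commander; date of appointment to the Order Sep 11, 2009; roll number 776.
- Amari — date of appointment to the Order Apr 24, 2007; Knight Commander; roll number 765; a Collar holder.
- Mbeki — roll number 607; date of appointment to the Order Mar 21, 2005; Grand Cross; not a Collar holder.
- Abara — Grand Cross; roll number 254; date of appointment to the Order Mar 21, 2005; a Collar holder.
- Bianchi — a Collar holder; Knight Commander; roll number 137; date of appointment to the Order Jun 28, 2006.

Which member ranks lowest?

By grade within the Order: Abara, Mbeki and Haddad (Grand Cross); then Vasquez, Fontaine, Bianchi, Romero, Amari, Achebe and Saleh (Knight Commander).
Among Abara, Mbeki and Haddad, by date of appointment to the Order (earlier first): Abara and Mbeki (Mar 21, 2005) before Haddad (Oct 11, 2009).
Among Abara and Mbeki, by roll number (lower first): Abara (254) before Mbeki (607).
Among Vasquez, Fontaine, Bianchi, Romero, Amari, Achebe and Saleh, by date of appointment to the Order (earlier first): Vasquez and Fontaine (Jan 25, 2005) before Bianchi and Romero (Jun 28, 2006) before Amari (Apr 24, 2007) before Achebe and Saleh (Sep 11, 2009).
Among Vasquez and Fontaine, by roll number (lower first): Vasquez (221) before Fontaine (225).
Among Bianchi and Romero, by roll number (lower first): Bianchi (137) before Romero (276).
Among Achebe and Saleh, by roll number (lower first): Achebe (157) before Saleh (776).
Order: Abara, Mbeki, Haddad, Vasquez, Fontaine, Bianchi, Romero, Amari, Achebe, Saleh.

Saleh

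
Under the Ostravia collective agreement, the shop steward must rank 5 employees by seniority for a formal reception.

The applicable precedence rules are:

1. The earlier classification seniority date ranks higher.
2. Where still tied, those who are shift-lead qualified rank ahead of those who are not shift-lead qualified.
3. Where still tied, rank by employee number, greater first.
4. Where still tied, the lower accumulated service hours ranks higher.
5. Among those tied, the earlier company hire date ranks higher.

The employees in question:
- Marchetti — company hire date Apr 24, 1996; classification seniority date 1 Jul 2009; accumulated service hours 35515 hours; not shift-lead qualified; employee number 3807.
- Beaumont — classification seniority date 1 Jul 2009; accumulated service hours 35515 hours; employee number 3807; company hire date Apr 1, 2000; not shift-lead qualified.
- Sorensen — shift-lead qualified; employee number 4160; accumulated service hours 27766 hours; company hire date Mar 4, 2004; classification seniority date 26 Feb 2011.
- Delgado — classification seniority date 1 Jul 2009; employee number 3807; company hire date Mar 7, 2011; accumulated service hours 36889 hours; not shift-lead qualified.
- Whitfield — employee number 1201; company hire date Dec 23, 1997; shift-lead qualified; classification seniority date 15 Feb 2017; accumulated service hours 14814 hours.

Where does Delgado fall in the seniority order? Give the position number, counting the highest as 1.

3

By classification seniority date (earlier first): Marchetti, Beaumont and Delgado (each 1 Jul 2009); then Sorensen (26 Feb 2011); then Whitfield (15 Feb 2017).
Marchetti, Beaumont and Delgado are each not shift-lead qualified, so the next rule applies.
Marchetti, Beaumont and Delgado all have employee number 3807, so the next rule applies.
Among Marchetti, Beaumont and Delgado, by accumulated service hours (lower first): Marchetti and Beaumont (35515 hours) before Delgado (36889 hours).
Among Marchetti and Beaumont, by company hire date (earlier first): Marchetti (Apr 24, 1996) before Beaumont (Apr 1, 2000).
Order: Marchetti, Beaumont, Delgado, Sorensen, Whitfield. So position 3.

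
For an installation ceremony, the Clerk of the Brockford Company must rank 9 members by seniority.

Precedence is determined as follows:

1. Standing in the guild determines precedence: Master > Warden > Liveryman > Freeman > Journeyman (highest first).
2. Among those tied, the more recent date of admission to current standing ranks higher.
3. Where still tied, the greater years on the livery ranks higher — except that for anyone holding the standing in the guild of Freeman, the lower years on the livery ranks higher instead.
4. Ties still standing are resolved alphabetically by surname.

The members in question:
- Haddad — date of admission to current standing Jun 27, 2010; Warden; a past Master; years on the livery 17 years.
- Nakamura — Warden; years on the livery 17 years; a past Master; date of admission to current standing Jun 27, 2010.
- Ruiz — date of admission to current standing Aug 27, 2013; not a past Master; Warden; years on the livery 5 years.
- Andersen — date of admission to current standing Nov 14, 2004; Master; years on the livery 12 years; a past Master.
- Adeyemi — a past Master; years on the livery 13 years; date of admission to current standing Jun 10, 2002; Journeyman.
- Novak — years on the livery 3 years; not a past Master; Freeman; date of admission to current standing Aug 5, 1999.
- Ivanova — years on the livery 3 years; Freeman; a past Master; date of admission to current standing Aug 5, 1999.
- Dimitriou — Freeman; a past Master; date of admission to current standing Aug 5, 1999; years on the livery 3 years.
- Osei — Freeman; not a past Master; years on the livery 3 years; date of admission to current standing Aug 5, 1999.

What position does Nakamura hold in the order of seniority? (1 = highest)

4

By standing in the guild: Andersen (Master); then Ruiz, Haddad and Nakamura (Warden); then Dimitriou, Ivanova, Novak and Osei (Freeman); then Adeyemi (Journeyman).
Among Ruiz, Haddad and Nakamura, by date of admission to current standing (later first): Ruiz (Aug 27, 2013) before Haddad and Nakamura (Jun 27, 2010).
Haddad and Nakamura both have years on the livery 17 years, so the next rule applies.
Among Haddad and Nakamura, alphabetically by surname: Haddad before Nakamura.
Dimitriou, Ivanova, Novak and Osei all have date of admission to current standing Aug 5, 1999, so the next rule applies.
Dimitriou, Ivanova, Novak and Osei all have years on the livery 3 years, so the next rule applies.
Among Dimitriou, Ivanova, Novak and Osei, alphabetically by surname: Dimitriou before Ivanova before Novak before Osei.
Order: Andersen, Ruiz, Haddad, Nakamura, Dimitriou, Ivanova, Novak, Osei, Adeyemi. So position 4.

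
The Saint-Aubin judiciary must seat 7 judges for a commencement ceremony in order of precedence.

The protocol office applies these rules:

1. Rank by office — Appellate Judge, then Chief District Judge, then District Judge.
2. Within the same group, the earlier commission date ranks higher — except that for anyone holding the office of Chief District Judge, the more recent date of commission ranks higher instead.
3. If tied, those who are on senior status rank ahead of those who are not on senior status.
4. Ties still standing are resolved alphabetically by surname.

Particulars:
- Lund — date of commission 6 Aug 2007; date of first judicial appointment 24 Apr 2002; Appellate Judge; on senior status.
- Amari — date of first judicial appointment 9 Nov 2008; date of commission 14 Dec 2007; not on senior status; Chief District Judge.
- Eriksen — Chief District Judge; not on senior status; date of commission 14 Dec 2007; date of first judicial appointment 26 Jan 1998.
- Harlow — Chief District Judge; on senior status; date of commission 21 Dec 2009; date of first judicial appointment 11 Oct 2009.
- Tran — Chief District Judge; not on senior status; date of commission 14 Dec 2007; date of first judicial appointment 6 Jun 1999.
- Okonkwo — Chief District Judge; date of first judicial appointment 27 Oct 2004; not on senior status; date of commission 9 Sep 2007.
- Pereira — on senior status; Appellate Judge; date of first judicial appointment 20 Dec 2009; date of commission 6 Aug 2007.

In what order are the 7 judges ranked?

Lund, Pereira, Harlow, Amari, Eriksen, Tran, Okonkwo

By office: Lund and Pereira (Appellate Judge); then Harlow, Amari, Eriksen, Tran and Okonkwo (Chief District Judge).
Lund and Pereira both have date of commission 6 Aug 2007, so the next rule applies.
Lund and Pereira are each on senior status, so the next rule applies.
Among Lund and Pereira, alphabetically by surname: Lund before Pereira.
Among Harlow, Amari, Eriksen, Tran and Okonkwo, by date of commission (later first) (reversed rule for this group): Harlow (21 Dec 2009) before Amari, Eriksen and Tran (14 Dec 2007) before Okonkwo (9 Sep 2007).
Amari, Eriksen and Tran are each not on senior status, so the next rule applies.
Among Amari, Eriksen and Tran, alphabetically by surname: Amari before Eriksen before Tran.
Full order: Lund, Pereira, Harlow, Amari, Eriksen, Tran, Okonkwo.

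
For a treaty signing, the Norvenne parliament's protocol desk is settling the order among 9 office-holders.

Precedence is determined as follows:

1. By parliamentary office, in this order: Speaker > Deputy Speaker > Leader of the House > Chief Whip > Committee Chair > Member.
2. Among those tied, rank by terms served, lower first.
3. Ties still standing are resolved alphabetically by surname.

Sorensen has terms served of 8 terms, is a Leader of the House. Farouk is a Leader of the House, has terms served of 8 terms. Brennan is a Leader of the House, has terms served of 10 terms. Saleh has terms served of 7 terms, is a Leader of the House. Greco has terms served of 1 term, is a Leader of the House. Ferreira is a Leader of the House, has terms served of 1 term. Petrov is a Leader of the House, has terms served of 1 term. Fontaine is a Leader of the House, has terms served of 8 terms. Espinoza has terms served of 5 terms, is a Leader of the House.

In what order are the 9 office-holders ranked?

Ferreira, Greco, Petrov, Espinoza, Saleh, Farouk, Fontaine, Sorensen, Brennan

By parliamentary office: Ferreira, Greco, Petrov, Espinoza, Saleh, Farouk, Fontaine, Sorensen and Brennan (Leader of the House).
Among Ferreira, Greco, Petrov, Espinoza, Saleh, Farouk, Fontaine, Sorensen and Brennan, by terms served (lower first): Ferreira, Greco and Petrov (1 term) before Espinoza (5 terms) before Saleh (7 terms) before Farouk, Fontaine and Sorensen (8 terms) before Brennan (10 terms).
Among Ferreira, Greco and Petrov, alphabetically by surname: Ferreira before Greco before Petrov.
Among Farouk, Fontaine and Sorensen, alphabetically by surname: Farouk before Fontaine before Sorensen.
Full order: Ferreira, Greco, Petrov, Espinoza, Saleh, Farouk, Fontaine, Sorensen, Brennan.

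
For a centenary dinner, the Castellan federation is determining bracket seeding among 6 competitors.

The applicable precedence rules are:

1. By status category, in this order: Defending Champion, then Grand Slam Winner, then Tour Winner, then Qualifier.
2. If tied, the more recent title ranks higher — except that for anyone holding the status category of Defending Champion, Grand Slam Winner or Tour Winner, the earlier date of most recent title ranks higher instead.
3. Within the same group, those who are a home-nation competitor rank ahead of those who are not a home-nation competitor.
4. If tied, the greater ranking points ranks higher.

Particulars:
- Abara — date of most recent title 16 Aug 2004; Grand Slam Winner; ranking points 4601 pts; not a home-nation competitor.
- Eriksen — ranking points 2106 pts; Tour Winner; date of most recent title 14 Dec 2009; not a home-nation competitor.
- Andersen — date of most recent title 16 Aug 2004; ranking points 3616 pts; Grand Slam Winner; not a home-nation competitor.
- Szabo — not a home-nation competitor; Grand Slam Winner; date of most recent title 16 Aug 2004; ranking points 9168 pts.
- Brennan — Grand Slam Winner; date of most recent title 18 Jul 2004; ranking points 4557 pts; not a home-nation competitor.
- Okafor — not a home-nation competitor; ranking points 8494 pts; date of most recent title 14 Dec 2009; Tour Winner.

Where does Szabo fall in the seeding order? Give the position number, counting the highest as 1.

By status category: Brennan, Szabo, Abara and Andersen (Grand Slam Winner); then Okafor and Eriksen (Tour Winner).
Among Brennan, Szabo, Abara and Andersen, by date of most recent title (earlier first) (reversed rule for this group): Brennan (18 Jul 2004) before Szabo, Abara and Andersen (16 Aug 2004).
Szabo, Abara and Andersen are each not a home-nation competitor, so the next rule applies.
Among Szabo, Abara and Andersen, by ranking points (higher first): Szabo (9168 pts) before Abara (4601 pts) before Andersen (3616 pts).
Okafor and Eriksen both have date of most recent title 14 Dec 2009, so the next rule applies.
Okafor and Eriksen are each not a home-nation competitor, so the next rule applies.
Among Okafor and Eriksen, by ranking points (higher first): Okafor (8494 pts) before Eriksen (2106 pts).
Order: Brennan, Szabo, Abara, Andersen, Okafor, Eriksen. So position 2.

2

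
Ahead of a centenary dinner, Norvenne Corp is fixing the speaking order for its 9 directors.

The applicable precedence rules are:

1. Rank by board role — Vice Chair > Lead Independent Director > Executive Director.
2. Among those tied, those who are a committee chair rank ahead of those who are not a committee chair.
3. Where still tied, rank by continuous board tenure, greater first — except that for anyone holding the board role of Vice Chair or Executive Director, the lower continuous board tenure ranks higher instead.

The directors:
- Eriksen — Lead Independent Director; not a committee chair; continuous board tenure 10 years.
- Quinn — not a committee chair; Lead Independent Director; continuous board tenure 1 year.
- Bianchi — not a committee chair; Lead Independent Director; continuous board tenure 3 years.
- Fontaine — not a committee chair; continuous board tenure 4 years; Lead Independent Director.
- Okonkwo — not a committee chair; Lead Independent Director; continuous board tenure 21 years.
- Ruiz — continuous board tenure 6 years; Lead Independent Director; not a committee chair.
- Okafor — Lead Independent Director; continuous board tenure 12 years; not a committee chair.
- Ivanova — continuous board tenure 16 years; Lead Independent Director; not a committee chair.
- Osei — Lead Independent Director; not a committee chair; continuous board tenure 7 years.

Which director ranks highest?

Okonkwo

By board role: Okonkwo, Ivanova, Okafor, Eriksen, Osei, Ruiz, Fontaine, Bianchi and Quinn (Lead Independent Director).
Okonkwo, Ivanova, Okafor, Eriksen, Osei, Ruiz, Fontaine, Bianchi and Quinn are each not a committee chair, so the next rule applies.
Among Okonkwo, Ivanova, Okafor, Eriksen, Osei, Ruiz, Fontaine, Bianchi and Quinn, by continuous board tenure (higher first): Okonkwo (21 years) before Ivanova (16 years) before Okafor (12 years) before Eriksen (10 years) before Osei (7 years) before Ruiz (6 years) before Fontaine (4 years) before Bianchi (3 years) before Quinn (1 year).
Order: Okonkwo, Ivanova, Okafor, Eriksen, Osei, Ruiz, Fontaine, Bianchi, Quinn.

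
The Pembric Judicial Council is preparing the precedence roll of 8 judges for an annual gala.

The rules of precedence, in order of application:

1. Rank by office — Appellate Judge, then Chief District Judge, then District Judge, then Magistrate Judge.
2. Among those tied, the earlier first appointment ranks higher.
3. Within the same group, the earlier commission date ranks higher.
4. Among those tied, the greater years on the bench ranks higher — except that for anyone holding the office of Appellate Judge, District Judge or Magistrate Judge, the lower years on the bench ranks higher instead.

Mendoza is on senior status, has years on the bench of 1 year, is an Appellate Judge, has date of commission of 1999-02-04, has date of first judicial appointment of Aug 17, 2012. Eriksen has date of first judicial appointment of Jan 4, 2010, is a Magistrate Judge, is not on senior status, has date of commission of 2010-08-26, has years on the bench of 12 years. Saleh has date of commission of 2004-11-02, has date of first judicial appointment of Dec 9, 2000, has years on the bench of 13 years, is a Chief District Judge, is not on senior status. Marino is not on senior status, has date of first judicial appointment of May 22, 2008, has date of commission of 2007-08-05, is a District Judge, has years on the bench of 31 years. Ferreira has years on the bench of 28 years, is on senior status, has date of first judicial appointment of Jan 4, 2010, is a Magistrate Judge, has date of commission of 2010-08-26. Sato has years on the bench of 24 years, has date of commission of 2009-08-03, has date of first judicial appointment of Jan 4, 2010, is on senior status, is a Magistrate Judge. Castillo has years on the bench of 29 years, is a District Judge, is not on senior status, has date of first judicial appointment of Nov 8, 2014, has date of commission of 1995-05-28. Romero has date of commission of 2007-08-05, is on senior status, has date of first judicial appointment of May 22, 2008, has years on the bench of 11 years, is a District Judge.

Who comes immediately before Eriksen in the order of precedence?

By office: Mendoza (Appellate Judge); then Saleh (Chief District Judge); then Romero, Marino and Castillo (District Judge); then Sato, Eriksen and Ferreira (Magistrate Judge).
Among Romero, Marino and Castillo, by date of first judicial appointment (earlier first): Romero and Marino (May 22, 2008) before Castillo (Nov 8, 2014).
Romero and Marino both have date of commission 2007-08-05, so the next rule applies.
Among Romero and Marino, by years on the bench (lower first) (reversed rule for this group): Romero (11 years) before Marino (31 years).
Sato, Eriksen and Ferreira all have date of first judicial appointment Jan 4, 2010, so the next rule applies.
Among Sato, Eriksen and Ferreira, by date of commission (earlier first): Sato (2009-08-03) before Eriksen and Ferreira (2010-08-26).
Among Eriksen and Ferreira, by years on the bench (lower first) (reversed rule for this group): Eriksen (12 years) before Ferreira (28 years).
Order: Mendoza, Saleh, Romero, Marino, Castillo, Sato, Eriksen, Ferreira.

Sato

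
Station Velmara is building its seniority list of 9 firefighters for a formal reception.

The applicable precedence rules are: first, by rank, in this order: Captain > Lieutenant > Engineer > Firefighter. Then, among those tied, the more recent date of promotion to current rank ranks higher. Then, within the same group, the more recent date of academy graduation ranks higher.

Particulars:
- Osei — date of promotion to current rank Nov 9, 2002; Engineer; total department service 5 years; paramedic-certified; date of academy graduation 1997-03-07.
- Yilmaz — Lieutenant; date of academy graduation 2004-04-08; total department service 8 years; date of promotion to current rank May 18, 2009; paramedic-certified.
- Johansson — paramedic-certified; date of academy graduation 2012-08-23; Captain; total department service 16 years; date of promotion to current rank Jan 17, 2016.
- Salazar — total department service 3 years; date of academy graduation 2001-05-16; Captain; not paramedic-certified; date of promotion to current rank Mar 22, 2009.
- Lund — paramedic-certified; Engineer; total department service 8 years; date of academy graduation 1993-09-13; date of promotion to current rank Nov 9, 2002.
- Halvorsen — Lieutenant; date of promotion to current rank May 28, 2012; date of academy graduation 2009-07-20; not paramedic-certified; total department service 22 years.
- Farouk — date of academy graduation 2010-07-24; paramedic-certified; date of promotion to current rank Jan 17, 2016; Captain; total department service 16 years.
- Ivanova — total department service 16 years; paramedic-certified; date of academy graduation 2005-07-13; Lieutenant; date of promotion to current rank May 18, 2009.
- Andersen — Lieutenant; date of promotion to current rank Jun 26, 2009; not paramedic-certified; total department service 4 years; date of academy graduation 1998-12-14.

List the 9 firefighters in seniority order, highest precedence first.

By rank: Johansson, Farouk and Salazar (Captain); then Halvorsen, Andersen, Ivanova and Yilmaz (Lieutenant); then Osei and Lund (Engineer).
Among Johansson, Farouk and Salazar, by date of promotion to current rank (later first): Johansson and Farouk (Jan 17, 2016) before Salazar (Mar 22, 2009).
Among Johansson and Farouk, by date of academy graduation (later first): Johansson (2012-08-23) before Farouk (2010-07-24).
Among Halvorsen, Andersen, Ivanova and Yilmaz, by date of promotion to current rank (later first): Halvorsen (May 28, 2012) before Andersen (Jun 26, 2009) before Ivanova and Yilmaz (May 18, 2009).
Among Ivanova and Yilmaz, by date of academy graduation (later first): Ivanova (2005-07-13) before Yilmaz (2004-04-08).
Osei and Lund both have date of promotion to current rank Nov 9, 2002, so the next rule applies.
Among Osei and Lund, by date of academy graduation (later first): Osei (1997-03-07) before Lund (1993-09-13).
Full order: Johansson, Farouk, Salazar, Halvorsen, Andersen, Ivanova, Yilmaz, Osei, Lund.

Johansson, Farouk, Salazar, Halvorsen, Andersen, Ivanova, Yilmaz, Osei, Lund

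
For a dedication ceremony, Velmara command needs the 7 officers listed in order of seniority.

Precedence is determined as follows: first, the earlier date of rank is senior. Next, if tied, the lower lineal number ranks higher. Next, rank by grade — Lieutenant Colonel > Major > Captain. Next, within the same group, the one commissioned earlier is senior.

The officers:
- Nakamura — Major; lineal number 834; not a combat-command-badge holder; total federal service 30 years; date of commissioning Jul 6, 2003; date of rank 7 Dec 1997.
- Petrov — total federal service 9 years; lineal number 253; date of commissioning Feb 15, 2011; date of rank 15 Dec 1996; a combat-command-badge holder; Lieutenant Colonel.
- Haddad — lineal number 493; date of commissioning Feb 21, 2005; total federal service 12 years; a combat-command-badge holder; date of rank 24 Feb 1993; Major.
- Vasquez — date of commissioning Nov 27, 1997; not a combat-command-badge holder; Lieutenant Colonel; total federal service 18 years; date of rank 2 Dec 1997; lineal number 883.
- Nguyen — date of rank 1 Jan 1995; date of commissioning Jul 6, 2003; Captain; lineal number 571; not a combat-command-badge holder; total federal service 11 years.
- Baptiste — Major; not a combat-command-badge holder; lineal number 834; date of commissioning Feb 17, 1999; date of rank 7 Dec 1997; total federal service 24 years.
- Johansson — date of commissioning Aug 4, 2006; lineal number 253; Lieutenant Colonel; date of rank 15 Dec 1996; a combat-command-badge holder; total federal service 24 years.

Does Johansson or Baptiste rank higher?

Johansson

By date of rank (earlier first): Haddad (24 Feb 1993); then Nguyen (1 Jan 1995); then Johansson and Petrov (both 15 Dec 1996); then Vasquez (2 Dec 1997); then Baptiste and Nakamura (both 7 Dec 1997).
Johansson and Petrov both have lineal number 253, so the next rule applies.
Johansson and Petrov are each Lieutenant Colonel, so the next rule applies.
Among Johansson and Petrov, by date of commissioning (earlier first): Johansson (Aug 4, 2006) before Petrov (Feb 15, 2011).
Baptiste and Nakamura both have lineal number 834, so the next rule applies.
Baptiste and Nakamura are each Major, so the next rule applies.
Among Baptiste and Nakamura, by date of commissioning (earlier first): Baptiste (Feb 17, 1999) before Nakamura (Jul 6, 2003).
So Johansson takes precedence.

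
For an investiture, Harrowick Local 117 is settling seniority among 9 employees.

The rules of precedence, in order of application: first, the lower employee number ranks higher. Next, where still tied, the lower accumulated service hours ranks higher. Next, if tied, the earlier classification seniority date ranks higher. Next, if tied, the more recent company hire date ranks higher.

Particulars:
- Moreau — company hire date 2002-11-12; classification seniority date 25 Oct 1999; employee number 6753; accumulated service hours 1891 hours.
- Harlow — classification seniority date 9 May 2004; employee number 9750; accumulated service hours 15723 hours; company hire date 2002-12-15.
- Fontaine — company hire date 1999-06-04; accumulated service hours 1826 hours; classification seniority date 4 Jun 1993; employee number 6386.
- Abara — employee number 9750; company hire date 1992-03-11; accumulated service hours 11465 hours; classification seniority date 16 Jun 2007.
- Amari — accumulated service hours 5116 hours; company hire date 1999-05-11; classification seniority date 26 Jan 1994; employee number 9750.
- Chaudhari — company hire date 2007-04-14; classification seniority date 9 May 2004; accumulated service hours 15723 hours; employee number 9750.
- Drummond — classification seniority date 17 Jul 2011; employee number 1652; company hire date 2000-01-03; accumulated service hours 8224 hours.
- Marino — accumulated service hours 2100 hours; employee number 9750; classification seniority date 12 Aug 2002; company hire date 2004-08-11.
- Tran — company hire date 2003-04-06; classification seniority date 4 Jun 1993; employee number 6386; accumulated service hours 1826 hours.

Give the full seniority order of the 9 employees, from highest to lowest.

By employee number (lower first): Drummond (1652); then Tran and Fontaine (both 6386); then Moreau (6753); then Marino, Amari, Abara, Chaudhari and Harlow (each 9750).
Tran and Fontaine both have accumulated service hours 1826 hours, so the next rule applies.
Tran and Fontaine both have classification seniority date 4 Jun 1993, so the next rule applies.
Among Tran and Fontaine, by company hire date (later first): Tran (2003-04-06) before Fontaine (1999-06-04).
Among Marino, Amari, Abara, Chaudhari and Harlow, by accumulated service hours (lower first): Marino (2100 hours) before Amari (5116 hours) before Abara (11465 hours) before Chaudhari and Harlow (15723 hours).
Chaudhari and Harlow both have classification seniority date 9 May 2004, so the next rule applies.
Among Chaudhari and Harlow, by company hire date (later first): Chaudhari (2007-04-14) before Harlow (2002-12-15).
Full order: Drummond, Tran, Fontaine, Moreau, Marino, Amari, Abara, Chaudhari, Harlow.

Drummond, Tran, Fontaine, Moreau, Marino, Amari, Abara, Chaudhari, Harlow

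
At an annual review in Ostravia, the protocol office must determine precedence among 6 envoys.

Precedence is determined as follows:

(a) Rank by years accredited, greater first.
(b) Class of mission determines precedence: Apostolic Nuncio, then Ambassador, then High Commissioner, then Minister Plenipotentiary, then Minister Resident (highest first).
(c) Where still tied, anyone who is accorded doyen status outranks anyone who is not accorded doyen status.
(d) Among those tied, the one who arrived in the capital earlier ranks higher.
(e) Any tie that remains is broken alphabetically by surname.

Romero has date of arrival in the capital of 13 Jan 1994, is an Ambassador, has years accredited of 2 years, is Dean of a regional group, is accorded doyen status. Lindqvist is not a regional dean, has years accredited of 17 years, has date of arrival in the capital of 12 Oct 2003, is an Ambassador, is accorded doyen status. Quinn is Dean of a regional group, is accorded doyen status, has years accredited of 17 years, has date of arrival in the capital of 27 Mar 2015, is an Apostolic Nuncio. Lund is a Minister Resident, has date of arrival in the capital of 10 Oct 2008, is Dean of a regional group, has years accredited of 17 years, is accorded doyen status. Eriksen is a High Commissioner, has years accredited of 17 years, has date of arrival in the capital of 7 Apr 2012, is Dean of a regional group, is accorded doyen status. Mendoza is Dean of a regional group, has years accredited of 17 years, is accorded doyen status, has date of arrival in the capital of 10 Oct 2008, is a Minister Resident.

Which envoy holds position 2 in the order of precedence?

By years accredited (higher first): Quinn, Lindqvist, Eriksen, Lund and Mendoza (each 17 years); then Romero (2 years).
Among Quinn, Lindqvist, Eriksen, Lund and Mendoza, by class of mission: Quinn (Apostolic Nuncio) before Lindqvist (Ambassador) before Eriksen (High Commissioner) before Lund and Mendoza (Minister Resident).
Lund and Mendoza are each accorded doyen status, so the next rule applies.
Lund and Mendoza both have date of arrival in the capital 10 Oct 2008, so the next rule applies.
Among Lund and Mendoza, alphabetically by surname: Lund before Mendoza.
Order: Quinn, Lindqvist, Eriksen, Lund, Mendoza, Romero.

Lindqvist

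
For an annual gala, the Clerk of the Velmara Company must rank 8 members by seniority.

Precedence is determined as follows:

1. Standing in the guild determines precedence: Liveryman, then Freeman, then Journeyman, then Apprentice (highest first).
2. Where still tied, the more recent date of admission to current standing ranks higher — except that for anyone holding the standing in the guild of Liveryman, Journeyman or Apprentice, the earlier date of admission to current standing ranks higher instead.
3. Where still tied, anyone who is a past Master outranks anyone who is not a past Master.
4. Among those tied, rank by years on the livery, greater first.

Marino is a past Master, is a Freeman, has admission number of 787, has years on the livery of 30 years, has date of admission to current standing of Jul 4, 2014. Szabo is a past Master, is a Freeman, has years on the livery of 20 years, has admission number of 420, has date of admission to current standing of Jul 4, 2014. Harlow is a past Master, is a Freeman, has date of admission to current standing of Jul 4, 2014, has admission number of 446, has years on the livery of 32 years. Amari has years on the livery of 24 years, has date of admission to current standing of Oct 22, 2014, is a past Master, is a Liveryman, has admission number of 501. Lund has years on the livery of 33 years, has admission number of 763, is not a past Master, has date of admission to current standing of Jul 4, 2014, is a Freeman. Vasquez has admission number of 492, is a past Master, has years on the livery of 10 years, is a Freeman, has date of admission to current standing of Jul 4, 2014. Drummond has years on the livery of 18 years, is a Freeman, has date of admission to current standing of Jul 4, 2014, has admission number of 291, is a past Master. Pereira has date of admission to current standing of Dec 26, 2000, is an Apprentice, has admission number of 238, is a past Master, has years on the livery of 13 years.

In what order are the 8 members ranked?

By standing in the guild: Amari (Liveryman); then Harlow, Marino, Szabo, Drummond, Vasquez and Lund (Freeman); then Pereira (Apprentice).
Harlow, Marino, Szabo, Drummond, Vasquez and Lund all have date of admission to current standing Jul 4, 2014, so the next rule applies.
Among Harlow, Marino, Szabo, Drummond, Vasquez and Lund, a past Master before not a past Master: Harlow, Marino, Szabo, Drummond and Vasquez (a past Master) before Lund (not a past Master).
Among Harlow, Marino, Szabo, Drummond and Vasquez, by years on the livery (higher first): Harlow (32 years) before Marino (30 years) before Szabo (20 years) before Drummond (18 years) before Vasquez (10 years).
Full order: Amari, Harlow, Marino, Szabo, Drummond, Vasquez, Lund, Pereira.

Amari, Harlow, Marino, Szabo, Drummond, Vasquez, Lund, Pereira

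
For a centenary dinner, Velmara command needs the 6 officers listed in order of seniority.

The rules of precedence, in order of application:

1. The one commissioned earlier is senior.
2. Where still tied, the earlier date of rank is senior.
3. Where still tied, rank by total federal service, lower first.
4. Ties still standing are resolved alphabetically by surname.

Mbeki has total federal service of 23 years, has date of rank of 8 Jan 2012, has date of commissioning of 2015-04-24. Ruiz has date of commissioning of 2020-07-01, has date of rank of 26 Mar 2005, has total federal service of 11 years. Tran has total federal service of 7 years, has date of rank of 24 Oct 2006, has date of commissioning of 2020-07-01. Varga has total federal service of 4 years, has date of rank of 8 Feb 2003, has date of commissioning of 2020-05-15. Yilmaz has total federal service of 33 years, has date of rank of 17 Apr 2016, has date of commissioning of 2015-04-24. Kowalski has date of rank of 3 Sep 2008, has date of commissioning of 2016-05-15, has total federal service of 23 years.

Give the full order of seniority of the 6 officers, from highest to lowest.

Mbeki, Yilmaz, Kowalski, Varga, Ruiz, Tran

By date of commissioning (earlier first): Mbeki and Yilmaz (both 2015-04-24); then Kowalski (2016-05-15); then Varga (2020-05-15); then Ruiz and Tran (both 2020-07-01).
Among Mbeki and Yilmaz, by date of rank (earlier first): Mbeki (8 Jan 2012) before Yilmaz (17 Apr 2016).
Among Ruiz and Tran, by date of rank (earlier first): Ruiz (26 Mar 2005) before Tran (24 Oct 2006).
Full order: Mbeki, Yilmaz, Kowalski, Varga, Ruiz, Tran.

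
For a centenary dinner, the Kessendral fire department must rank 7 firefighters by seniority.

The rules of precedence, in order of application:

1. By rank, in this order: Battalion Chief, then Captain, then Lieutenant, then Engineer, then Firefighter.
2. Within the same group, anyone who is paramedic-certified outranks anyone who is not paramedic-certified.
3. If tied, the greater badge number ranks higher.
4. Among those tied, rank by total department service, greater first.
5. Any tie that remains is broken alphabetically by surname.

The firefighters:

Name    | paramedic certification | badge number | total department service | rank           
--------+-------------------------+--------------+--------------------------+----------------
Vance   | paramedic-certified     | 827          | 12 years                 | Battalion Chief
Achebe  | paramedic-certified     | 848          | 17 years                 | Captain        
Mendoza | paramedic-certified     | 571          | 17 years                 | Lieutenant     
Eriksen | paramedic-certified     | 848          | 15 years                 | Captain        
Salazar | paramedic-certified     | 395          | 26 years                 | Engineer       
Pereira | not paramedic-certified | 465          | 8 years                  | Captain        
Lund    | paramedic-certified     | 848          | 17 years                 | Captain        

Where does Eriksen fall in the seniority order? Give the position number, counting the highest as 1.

4

By rank: Vance (Battalion Chief); then Achebe, Lund, Eriksen and Pereira (Captain); then Mendoza (Lieutenant); then Salazar (Engineer).
Among Achebe, Lund, Eriksen and Pereira, paramedic-certified before not paramedic-certified: Achebe, Lund and Eriksen (paramedic-certified) before Pereira (not paramedic-certified).
Achebe, Lund and Eriksen all have badge number 848, so the next rule applies.
Among Achebe, Lund and Eriksen, by total department service (higher first): Achebe and Lund (17 years) before Eriksen (15 years).
Among Achebe and Lund, alphabetically by surname: Achebe before Lund.
Order: Vance, Achebe, Lund, Eriksen, Pereira, Mendoza, Salazar. So position 4.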